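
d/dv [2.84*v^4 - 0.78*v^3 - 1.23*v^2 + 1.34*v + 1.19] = 11.36*v^3 - 2.34*v^2 - 2.46*v + 1.34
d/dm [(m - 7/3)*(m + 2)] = 2*m - 1/3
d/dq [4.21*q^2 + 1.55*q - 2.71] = 8.42*q + 1.55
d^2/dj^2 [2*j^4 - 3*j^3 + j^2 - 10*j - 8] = 24*j^2 - 18*j + 2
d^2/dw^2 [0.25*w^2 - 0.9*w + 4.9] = 0.500000000000000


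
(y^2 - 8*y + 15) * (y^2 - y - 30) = y^4 - 9*y^3 - 7*y^2 + 225*y - 450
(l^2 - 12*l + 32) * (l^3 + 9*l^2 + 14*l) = l^5 - 3*l^4 - 62*l^3 + 120*l^2 + 448*l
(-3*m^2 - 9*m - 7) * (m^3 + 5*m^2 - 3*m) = -3*m^5 - 24*m^4 - 43*m^3 - 8*m^2 + 21*m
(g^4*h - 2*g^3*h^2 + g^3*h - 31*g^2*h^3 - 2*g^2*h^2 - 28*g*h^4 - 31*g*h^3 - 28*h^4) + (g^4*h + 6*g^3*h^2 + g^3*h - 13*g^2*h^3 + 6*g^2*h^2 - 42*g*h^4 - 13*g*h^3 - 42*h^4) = 2*g^4*h + 4*g^3*h^2 + 2*g^3*h - 44*g^2*h^3 + 4*g^2*h^2 - 70*g*h^4 - 44*g*h^3 - 70*h^4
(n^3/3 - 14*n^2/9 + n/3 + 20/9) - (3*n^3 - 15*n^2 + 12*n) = -8*n^3/3 + 121*n^2/9 - 35*n/3 + 20/9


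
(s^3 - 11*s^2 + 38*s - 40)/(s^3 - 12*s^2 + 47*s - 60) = (s - 2)/(s - 3)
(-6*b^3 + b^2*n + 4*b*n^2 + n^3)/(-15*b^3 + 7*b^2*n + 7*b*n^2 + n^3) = (2*b + n)/(5*b + n)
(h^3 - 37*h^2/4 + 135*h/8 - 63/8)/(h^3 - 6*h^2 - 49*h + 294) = (h^2 - 9*h/4 + 9/8)/(h^2 + h - 42)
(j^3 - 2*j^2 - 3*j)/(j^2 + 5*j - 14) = j*(j^2 - 2*j - 3)/(j^2 + 5*j - 14)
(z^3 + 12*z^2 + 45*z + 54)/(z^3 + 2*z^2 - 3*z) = (z^2 + 9*z + 18)/(z*(z - 1))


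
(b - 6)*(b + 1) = b^2 - 5*b - 6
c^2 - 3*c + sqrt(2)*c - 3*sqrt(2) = (c - 3)*(c + sqrt(2))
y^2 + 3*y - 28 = (y - 4)*(y + 7)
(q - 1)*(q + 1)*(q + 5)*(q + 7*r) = q^4 + 7*q^3*r + 5*q^3 + 35*q^2*r - q^2 - 7*q*r - 5*q - 35*r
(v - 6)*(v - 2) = v^2 - 8*v + 12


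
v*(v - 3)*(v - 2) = v^3 - 5*v^2 + 6*v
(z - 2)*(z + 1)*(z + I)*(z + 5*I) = z^4 - z^3 + 6*I*z^3 - 7*z^2 - 6*I*z^2 + 5*z - 12*I*z + 10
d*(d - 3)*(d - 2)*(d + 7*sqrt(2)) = d^4 - 5*d^3 + 7*sqrt(2)*d^3 - 35*sqrt(2)*d^2 + 6*d^2 + 42*sqrt(2)*d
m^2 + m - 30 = (m - 5)*(m + 6)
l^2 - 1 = (l - 1)*(l + 1)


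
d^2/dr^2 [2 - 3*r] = 0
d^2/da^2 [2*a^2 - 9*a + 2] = 4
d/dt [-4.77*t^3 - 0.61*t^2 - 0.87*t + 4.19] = -14.31*t^2 - 1.22*t - 0.87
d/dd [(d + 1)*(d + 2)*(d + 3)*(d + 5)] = 4*d^3 + 33*d^2 + 82*d + 61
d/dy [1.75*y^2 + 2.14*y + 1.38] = 3.5*y + 2.14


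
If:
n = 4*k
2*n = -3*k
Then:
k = 0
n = 0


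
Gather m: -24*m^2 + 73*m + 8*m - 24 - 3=-24*m^2 + 81*m - 27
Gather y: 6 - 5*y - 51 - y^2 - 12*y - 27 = -y^2 - 17*y - 72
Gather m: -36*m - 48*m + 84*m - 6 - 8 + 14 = 0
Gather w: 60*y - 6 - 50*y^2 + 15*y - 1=-50*y^2 + 75*y - 7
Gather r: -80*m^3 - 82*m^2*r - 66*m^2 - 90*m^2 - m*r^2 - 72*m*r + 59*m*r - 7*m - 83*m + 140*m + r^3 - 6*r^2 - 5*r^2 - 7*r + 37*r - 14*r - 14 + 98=-80*m^3 - 156*m^2 + 50*m + r^3 + r^2*(-m - 11) + r*(-82*m^2 - 13*m + 16) + 84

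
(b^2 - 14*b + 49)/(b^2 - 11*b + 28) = (b - 7)/(b - 4)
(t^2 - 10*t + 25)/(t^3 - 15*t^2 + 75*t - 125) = 1/(t - 5)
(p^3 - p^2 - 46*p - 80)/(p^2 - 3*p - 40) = p + 2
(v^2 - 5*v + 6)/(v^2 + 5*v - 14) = (v - 3)/(v + 7)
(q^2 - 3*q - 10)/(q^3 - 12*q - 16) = (q - 5)/(q^2 - 2*q - 8)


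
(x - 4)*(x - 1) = x^2 - 5*x + 4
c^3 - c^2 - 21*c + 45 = (c - 3)^2*(c + 5)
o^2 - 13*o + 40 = (o - 8)*(o - 5)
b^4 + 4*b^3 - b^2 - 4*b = b*(b - 1)*(b + 1)*(b + 4)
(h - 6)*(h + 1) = h^2 - 5*h - 6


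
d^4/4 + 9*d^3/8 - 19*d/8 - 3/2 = (d/4 + 1)*(d - 3/2)*(d + 1)^2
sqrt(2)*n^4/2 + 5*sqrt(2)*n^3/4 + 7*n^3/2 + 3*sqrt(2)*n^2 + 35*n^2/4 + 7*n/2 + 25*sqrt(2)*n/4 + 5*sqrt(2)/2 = (n/2 + 1)*(n + sqrt(2))*(n + 5*sqrt(2)/2)*(sqrt(2)*n + sqrt(2)/2)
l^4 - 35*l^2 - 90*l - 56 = (l - 7)*(l + 1)*(l + 2)*(l + 4)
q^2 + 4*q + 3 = (q + 1)*(q + 3)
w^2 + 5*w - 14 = (w - 2)*(w + 7)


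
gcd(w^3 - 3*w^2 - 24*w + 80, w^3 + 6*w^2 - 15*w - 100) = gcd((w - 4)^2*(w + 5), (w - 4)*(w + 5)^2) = w^2 + w - 20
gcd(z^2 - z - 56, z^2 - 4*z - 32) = z - 8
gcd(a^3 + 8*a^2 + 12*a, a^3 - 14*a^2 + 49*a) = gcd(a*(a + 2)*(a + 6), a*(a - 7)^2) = a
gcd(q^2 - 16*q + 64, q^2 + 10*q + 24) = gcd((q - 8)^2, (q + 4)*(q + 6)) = 1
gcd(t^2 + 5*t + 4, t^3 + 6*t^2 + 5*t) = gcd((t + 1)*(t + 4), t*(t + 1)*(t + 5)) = t + 1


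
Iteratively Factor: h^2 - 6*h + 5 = (h - 1)*(h - 5)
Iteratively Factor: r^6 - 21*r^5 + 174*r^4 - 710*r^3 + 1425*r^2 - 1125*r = (r - 5)*(r^5 - 16*r^4 + 94*r^3 - 240*r^2 + 225*r) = (r - 5)^2*(r^4 - 11*r^3 + 39*r^2 - 45*r) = (r - 5)^2*(r - 3)*(r^3 - 8*r^2 + 15*r) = (r - 5)^2*(r - 3)^2*(r^2 - 5*r) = (r - 5)^3*(r - 3)^2*(r)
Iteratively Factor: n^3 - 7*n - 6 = (n + 1)*(n^2 - n - 6) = (n - 3)*(n + 1)*(n + 2)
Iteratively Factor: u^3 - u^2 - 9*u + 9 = (u - 3)*(u^2 + 2*u - 3) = (u - 3)*(u - 1)*(u + 3)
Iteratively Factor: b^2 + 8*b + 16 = (b + 4)*(b + 4)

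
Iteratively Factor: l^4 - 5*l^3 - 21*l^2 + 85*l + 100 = (l + 1)*(l^3 - 6*l^2 - 15*l + 100) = (l - 5)*(l + 1)*(l^2 - l - 20) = (l - 5)*(l + 1)*(l + 4)*(l - 5)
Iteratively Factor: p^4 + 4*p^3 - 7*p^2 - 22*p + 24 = (p + 4)*(p^3 - 7*p + 6) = (p - 2)*(p + 4)*(p^2 + 2*p - 3) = (p - 2)*(p - 1)*(p + 4)*(p + 3)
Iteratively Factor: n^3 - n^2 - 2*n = (n)*(n^2 - n - 2) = n*(n + 1)*(n - 2)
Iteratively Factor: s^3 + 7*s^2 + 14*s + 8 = (s + 2)*(s^2 + 5*s + 4) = (s + 2)*(s + 4)*(s + 1)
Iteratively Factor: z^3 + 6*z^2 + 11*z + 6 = (z + 2)*(z^2 + 4*z + 3) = (z + 2)*(z + 3)*(z + 1)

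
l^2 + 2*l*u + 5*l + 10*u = (l + 5)*(l + 2*u)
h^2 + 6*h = h*(h + 6)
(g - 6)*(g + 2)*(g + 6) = g^3 + 2*g^2 - 36*g - 72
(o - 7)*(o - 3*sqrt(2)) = o^2 - 7*o - 3*sqrt(2)*o + 21*sqrt(2)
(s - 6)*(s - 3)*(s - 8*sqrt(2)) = s^3 - 8*sqrt(2)*s^2 - 9*s^2 + 18*s + 72*sqrt(2)*s - 144*sqrt(2)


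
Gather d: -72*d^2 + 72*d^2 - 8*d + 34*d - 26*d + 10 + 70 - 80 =0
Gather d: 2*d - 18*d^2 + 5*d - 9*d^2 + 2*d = -27*d^2 + 9*d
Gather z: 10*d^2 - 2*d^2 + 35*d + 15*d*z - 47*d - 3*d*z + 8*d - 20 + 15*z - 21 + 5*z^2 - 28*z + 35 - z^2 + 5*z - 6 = 8*d^2 - 4*d + 4*z^2 + z*(12*d - 8) - 12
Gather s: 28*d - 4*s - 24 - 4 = 28*d - 4*s - 28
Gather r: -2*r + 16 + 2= 18 - 2*r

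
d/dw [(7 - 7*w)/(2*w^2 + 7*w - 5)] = 14*(w^2 - 2*w - 1)/(4*w^4 + 28*w^3 + 29*w^2 - 70*w + 25)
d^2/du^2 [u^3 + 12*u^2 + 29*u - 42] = 6*u + 24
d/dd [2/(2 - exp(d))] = 2*exp(d)/(exp(d) - 2)^2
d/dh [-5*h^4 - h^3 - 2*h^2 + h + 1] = -20*h^3 - 3*h^2 - 4*h + 1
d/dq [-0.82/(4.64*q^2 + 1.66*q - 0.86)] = (7.6096*q + 1.3612)/(4.64*q^2 + 1.66*q - 0.86)^2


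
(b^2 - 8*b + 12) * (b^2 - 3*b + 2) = b^4 - 11*b^3 + 38*b^2 - 52*b + 24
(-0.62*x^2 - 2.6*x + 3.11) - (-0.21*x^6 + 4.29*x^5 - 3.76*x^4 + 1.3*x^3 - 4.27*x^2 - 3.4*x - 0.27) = 0.21*x^6 - 4.29*x^5 + 3.76*x^4 - 1.3*x^3 + 3.65*x^2 + 0.8*x + 3.38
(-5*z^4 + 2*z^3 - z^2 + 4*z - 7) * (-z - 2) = 5*z^5 + 8*z^4 - 3*z^3 - 2*z^2 - z + 14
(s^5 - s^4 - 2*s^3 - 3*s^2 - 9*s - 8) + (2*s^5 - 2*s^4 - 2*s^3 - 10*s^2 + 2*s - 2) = 3*s^5 - 3*s^4 - 4*s^3 - 13*s^2 - 7*s - 10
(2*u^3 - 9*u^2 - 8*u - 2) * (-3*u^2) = -6*u^5 + 27*u^4 + 24*u^3 + 6*u^2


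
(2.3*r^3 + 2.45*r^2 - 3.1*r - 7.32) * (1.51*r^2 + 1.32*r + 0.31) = 3.473*r^5 + 6.7355*r^4 - 0.734*r^3 - 14.3857*r^2 - 10.6234*r - 2.2692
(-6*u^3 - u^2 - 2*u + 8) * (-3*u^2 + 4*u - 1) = 18*u^5 - 21*u^4 + 8*u^3 - 31*u^2 + 34*u - 8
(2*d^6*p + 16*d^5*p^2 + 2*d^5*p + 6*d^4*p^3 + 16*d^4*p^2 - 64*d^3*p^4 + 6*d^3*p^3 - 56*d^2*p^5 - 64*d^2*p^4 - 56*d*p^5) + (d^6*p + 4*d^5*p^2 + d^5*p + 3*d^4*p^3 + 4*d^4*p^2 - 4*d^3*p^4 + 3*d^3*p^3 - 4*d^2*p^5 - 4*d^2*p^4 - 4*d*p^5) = 3*d^6*p + 20*d^5*p^2 + 3*d^5*p + 9*d^4*p^3 + 20*d^4*p^2 - 68*d^3*p^4 + 9*d^3*p^3 - 60*d^2*p^5 - 68*d^2*p^4 - 60*d*p^5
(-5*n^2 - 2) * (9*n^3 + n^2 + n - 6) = -45*n^5 - 5*n^4 - 23*n^3 + 28*n^2 - 2*n + 12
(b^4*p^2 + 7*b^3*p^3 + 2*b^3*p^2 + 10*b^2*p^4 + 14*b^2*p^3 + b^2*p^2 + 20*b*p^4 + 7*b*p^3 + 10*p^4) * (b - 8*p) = b^5*p^2 - b^4*p^3 + 2*b^4*p^2 - 46*b^3*p^4 - 2*b^3*p^3 + b^3*p^2 - 80*b^2*p^5 - 92*b^2*p^4 - b^2*p^3 - 160*b*p^5 - 46*b*p^4 - 80*p^5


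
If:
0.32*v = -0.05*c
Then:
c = -6.4*v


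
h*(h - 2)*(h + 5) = h^3 + 3*h^2 - 10*h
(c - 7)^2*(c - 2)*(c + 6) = c^4 - 10*c^3 - 19*c^2 + 364*c - 588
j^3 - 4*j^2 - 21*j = j*(j - 7)*(j + 3)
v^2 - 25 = (v - 5)*(v + 5)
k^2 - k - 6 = (k - 3)*(k + 2)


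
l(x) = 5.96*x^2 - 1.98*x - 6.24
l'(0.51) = 4.10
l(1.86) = 10.70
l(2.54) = 27.18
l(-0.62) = -2.72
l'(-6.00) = -73.50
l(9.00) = 458.70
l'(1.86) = 20.19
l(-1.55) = 11.15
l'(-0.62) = -9.37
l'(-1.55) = -20.46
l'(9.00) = 105.30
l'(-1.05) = -14.50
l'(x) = 11.92*x - 1.98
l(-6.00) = 220.20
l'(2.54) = 28.30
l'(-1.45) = -19.26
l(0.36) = -6.18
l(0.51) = -5.70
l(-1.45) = 9.16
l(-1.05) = 2.41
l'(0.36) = 2.31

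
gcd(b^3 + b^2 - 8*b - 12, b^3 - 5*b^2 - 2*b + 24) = b^2 - b - 6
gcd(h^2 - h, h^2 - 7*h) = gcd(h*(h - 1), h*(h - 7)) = h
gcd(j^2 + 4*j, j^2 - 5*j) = j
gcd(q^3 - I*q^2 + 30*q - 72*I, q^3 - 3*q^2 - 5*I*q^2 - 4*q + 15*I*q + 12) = q - 4*I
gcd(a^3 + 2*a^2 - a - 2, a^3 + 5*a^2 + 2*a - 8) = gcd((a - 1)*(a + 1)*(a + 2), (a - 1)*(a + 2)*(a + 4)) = a^2 + a - 2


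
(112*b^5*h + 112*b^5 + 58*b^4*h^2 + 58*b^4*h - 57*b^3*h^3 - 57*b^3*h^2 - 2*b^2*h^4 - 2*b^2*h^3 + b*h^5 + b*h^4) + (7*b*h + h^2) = 112*b^5*h + 112*b^5 + 58*b^4*h^2 + 58*b^4*h - 57*b^3*h^3 - 57*b^3*h^2 - 2*b^2*h^4 - 2*b^2*h^3 + b*h^5 + b*h^4 + 7*b*h + h^2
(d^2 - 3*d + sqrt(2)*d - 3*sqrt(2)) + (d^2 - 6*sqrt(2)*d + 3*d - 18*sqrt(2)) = 2*d^2 - 5*sqrt(2)*d - 21*sqrt(2)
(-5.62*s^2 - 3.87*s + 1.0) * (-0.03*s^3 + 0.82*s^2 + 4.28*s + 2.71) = 0.1686*s^5 - 4.4923*s^4 - 27.257*s^3 - 30.9738*s^2 - 6.2077*s + 2.71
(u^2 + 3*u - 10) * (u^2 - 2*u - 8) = u^4 + u^3 - 24*u^2 - 4*u + 80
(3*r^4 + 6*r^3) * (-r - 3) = -3*r^5 - 15*r^4 - 18*r^3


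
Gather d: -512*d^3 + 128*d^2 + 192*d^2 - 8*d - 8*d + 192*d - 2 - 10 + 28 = -512*d^3 + 320*d^2 + 176*d + 16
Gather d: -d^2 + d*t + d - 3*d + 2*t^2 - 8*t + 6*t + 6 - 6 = -d^2 + d*(t - 2) + 2*t^2 - 2*t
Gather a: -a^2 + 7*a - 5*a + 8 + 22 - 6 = -a^2 + 2*a + 24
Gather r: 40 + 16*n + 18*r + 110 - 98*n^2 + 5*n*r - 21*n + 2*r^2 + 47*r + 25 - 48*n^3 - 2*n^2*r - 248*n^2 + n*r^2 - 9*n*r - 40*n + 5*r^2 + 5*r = -48*n^3 - 346*n^2 - 45*n + r^2*(n + 7) + r*(-2*n^2 - 4*n + 70) + 175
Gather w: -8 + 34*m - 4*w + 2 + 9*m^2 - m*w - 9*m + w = 9*m^2 + 25*m + w*(-m - 3) - 6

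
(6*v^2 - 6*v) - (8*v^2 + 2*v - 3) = -2*v^2 - 8*v + 3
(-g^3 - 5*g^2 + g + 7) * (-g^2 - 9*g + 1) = g^5 + 14*g^4 + 43*g^3 - 21*g^2 - 62*g + 7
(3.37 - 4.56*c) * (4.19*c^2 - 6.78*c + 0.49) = -19.1064*c^3 + 45.0371*c^2 - 25.083*c + 1.6513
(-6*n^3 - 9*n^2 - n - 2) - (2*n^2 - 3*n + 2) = -6*n^3 - 11*n^2 + 2*n - 4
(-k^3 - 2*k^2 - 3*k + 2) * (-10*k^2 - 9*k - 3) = 10*k^5 + 29*k^4 + 51*k^3 + 13*k^2 - 9*k - 6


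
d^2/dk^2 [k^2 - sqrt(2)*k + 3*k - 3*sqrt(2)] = 2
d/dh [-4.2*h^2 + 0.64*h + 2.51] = 0.64 - 8.4*h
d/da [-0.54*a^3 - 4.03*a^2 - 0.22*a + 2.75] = -1.62*a^2 - 8.06*a - 0.22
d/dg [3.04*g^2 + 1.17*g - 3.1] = 6.08*g + 1.17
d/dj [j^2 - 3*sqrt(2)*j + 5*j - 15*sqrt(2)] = 2*j - 3*sqrt(2) + 5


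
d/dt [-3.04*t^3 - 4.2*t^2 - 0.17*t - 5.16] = -9.12*t^2 - 8.4*t - 0.17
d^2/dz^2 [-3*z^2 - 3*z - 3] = -6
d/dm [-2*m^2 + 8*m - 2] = 8 - 4*m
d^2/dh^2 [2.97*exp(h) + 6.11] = 2.97*exp(h)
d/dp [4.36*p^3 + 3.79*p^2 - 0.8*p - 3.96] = 13.08*p^2 + 7.58*p - 0.8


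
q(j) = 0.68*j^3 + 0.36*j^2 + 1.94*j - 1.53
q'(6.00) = 79.70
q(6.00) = 169.95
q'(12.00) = 304.34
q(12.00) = 1248.63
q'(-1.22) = 4.10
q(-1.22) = -4.60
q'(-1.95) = 8.29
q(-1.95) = -8.99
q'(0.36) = 2.46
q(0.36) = -0.75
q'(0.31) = 2.36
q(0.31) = -0.87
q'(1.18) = 5.63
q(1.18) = 2.38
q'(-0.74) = 2.52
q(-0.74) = -3.04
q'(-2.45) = 12.42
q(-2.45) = -14.12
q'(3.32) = 26.82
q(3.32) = 33.76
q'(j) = 2.04*j^2 + 0.72*j + 1.94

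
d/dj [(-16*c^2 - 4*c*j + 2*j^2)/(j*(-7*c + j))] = 2*c*(-56*c^2 + 16*c*j - 5*j^2)/(j^2*(49*c^2 - 14*c*j + j^2))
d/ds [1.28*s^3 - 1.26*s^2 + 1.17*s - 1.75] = 3.84*s^2 - 2.52*s + 1.17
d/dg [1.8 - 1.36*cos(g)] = 1.36*sin(g)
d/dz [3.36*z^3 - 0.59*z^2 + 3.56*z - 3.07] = 10.08*z^2 - 1.18*z + 3.56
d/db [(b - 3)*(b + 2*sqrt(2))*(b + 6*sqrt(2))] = 3*b^2 - 6*b + 16*sqrt(2)*b - 24*sqrt(2) + 24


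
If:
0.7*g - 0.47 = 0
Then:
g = 0.67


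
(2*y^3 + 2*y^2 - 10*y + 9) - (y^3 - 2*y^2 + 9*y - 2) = y^3 + 4*y^2 - 19*y + 11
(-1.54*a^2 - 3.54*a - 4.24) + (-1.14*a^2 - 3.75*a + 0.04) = -2.68*a^2 - 7.29*a - 4.2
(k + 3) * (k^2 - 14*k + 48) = k^3 - 11*k^2 + 6*k + 144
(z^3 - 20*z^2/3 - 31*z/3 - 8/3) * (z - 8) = z^4 - 44*z^3/3 + 43*z^2 + 80*z + 64/3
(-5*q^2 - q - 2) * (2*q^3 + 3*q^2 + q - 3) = -10*q^5 - 17*q^4 - 12*q^3 + 8*q^2 + q + 6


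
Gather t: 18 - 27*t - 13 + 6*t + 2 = 7 - 21*t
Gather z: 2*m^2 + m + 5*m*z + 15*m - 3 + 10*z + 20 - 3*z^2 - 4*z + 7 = 2*m^2 + 16*m - 3*z^2 + z*(5*m + 6) + 24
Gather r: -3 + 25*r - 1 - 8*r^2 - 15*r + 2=-8*r^2 + 10*r - 2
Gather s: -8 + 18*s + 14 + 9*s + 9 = 27*s + 15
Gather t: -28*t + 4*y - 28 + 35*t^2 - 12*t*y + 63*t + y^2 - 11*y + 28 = 35*t^2 + t*(35 - 12*y) + y^2 - 7*y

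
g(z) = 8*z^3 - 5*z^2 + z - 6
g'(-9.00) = 2035.00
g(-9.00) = -6252.00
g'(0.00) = 1.00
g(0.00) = -6.00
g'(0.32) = 0.26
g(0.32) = -5.93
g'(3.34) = 235.33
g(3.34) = 239.64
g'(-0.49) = 11.66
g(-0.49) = -8.63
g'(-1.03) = 36.76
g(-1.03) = -21.08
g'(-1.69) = 86.45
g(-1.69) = -60.58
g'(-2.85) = 224.44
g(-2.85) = -234.66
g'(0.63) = 4.23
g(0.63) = -5.35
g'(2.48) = 123.81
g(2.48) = 87.75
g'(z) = 24*z^2 - 10*z + 1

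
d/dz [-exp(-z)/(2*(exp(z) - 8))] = (exp(z) - 4)*exp(-z)/(exp(2*z) - 16*exp(z) + 64)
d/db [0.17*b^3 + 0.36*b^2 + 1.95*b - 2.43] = 0.51*b^2 + 0.72*b + 1.95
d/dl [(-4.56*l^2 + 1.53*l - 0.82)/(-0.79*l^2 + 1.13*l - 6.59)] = (-3.9441*l^2 + 58.8052*l - 9.1561)/(0.6241*l^4 - 1.7854*l^3 + 11.6891*l^2 - 14.8934*l + 43.4281)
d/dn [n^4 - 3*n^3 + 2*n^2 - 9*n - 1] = 4*n^3 - 9*n^2 + 4*n - 9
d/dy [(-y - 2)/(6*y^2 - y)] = 2*(3*y^2 + 12*y - 1)/(y^2*(36*y^2 - 12*y + 1))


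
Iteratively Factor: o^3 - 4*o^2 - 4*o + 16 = (o - 2)*(o^2 - 2*o - 8) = (o - 4)*(o - 2)*(o + 2)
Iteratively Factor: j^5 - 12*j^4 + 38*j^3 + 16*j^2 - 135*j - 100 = (j - 4)*(j^4 - 8*j^3 + 6*j^2 + 40*j + 25) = (j - 5)*(j - 4)*(j^3 - 3*j^2 - 9*j - 5) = (j - 5)*(j - 4)*(j + 1)*(j^2 - 4*j - 5) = (j - 5)*(j - 4)*(j + 1)^2*(j - 5)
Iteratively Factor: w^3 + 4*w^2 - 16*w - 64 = (w + 4)*(w^2 - 16) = (w - 4)*(w + 4)*(w + 4)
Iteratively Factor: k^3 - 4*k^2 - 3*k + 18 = (k - 3)*(k^2 - k - 6) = (k - 3)*(k + 2)*(k - 3)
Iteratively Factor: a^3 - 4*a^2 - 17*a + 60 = (a - 3)*(a^2 - a - 20) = (a - 5)*(a - 3)*(a + 4)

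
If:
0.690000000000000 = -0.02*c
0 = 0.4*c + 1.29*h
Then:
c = -34.50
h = 10.70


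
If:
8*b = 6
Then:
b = 3/4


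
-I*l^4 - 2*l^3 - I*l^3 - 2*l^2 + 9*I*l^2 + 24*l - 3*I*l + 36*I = (l - 3)*(l + 4)*(l - 3*I)*(-I*l + 1)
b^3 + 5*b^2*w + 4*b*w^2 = b*(b + w)*(b + 4*w)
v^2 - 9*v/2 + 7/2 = (v - 7/2)*(v - 1)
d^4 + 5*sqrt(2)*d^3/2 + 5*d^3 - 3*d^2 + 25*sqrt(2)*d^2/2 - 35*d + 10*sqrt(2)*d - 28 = (d + 1)*(d + 4)*(d - sqrt(2))*(d + 7*sqrt(2)/2)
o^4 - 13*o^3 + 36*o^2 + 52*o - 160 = (o - 8)*(o - 5)*(o - 2)*(o + 2)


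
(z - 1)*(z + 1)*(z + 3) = z^3 + 3*z^2 - z - 3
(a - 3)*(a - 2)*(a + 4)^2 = a^4 + 3*a^3 - 18*a^2 - 32*a + 96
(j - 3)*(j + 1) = j^2 - 2*j - 3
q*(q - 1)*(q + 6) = q^3 + 5*q^2 - 6*q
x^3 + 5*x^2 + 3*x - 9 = (x - 1)*(x + 3)^2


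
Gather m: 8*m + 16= 8*m + 16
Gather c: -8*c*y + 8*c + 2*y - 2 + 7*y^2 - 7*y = c*(8 - 8*y) + 7*y^2 - 5*y - 2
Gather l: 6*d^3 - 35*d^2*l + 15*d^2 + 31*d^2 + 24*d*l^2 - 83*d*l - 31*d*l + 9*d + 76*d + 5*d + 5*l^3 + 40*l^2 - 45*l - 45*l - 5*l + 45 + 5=6*d^3 + 46*d^2 + 90*d + 5*l^3 + l^2*(24*d + 40) + l*(-35*d^2 - 114*d - 95) + 50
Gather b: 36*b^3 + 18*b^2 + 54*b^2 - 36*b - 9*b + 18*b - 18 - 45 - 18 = 36*b^3 + 72*b^2 - 27*b - 81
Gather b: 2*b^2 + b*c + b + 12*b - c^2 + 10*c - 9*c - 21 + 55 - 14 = 2*b^2 + b*(c + 13) - c^2 + c + 20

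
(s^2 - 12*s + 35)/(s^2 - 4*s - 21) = (s - 5)/(s + 3)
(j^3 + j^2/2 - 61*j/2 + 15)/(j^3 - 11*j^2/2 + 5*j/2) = (j + 6)/j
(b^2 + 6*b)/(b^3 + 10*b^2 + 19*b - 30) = b/(b^2 + 4*b - 5)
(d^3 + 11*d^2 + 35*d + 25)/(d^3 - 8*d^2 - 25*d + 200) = (d^2 + 6*d + 5)/(d^2 - 13*d + 40)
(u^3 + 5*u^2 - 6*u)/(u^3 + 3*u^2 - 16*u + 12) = u/(u - 2)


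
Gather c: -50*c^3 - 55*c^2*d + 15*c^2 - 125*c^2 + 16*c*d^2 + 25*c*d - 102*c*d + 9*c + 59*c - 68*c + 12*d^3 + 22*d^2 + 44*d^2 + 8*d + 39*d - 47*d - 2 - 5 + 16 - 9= -50*c^3 + c^2*(-55*d - 110) + c*(16*d^2 - 77*d) + 12*d^3 + 66*d^2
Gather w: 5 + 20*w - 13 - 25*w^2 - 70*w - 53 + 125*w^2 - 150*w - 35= 100*w^2 - 200*w - 96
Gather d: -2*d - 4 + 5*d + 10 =3*d + 6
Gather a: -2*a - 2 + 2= -2*a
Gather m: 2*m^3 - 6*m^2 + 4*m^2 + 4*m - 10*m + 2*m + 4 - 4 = 2*m^3 - 2*m^2 - 4*m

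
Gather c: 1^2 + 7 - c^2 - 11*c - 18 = -c^2 - 11*c - 10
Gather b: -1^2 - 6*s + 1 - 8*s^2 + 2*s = -8*s^2 - 4*s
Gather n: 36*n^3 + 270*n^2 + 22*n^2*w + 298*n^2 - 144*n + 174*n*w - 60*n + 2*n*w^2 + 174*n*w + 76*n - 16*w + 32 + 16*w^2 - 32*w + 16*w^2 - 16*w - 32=36*n^3 + n^2*(22*w + 568) + n*(2*w^2 + 348*w - 128) + 32*w^2 - 64*w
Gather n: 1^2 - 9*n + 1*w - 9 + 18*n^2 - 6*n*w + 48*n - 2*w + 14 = 18*n^2 + n*(39 - 6*w) - w + 6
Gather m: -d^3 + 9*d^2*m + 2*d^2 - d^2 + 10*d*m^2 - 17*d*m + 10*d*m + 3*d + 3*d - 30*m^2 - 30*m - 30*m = -d^3 + d^2 + 6*d + m^2*(10*d - 30) + m*(9*d^2 - 7*d - 60)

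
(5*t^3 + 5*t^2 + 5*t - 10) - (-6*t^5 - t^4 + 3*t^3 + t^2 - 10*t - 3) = 6*t^5 + t^4 + 2*t^3 + 4*t^2 + 15*t - 7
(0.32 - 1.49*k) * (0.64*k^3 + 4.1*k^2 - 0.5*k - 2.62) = -0.9536*k^4 - 5.9042*k^3 + 2.057*k^2 + 3.7438*k - 0.8384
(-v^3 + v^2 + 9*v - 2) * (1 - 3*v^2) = 3*v^5 - 3*v^4 - 28*v^3 + 7*v^2 + 9*v - 2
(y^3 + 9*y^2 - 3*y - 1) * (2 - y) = -y^4 - 7*y^3 + 21*y^2 - 5*y - 2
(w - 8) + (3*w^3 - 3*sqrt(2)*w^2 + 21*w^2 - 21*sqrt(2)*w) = 3*w^3 - 3*sqrt(2)*w^2 + 21*w^2 - 21*sqrt(2)*w + w - 8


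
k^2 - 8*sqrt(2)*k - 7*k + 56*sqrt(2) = (k - 7)*(k - 8*sqrt(2))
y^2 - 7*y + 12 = (y - 4)*(y - 3)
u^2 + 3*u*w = u*(u + 3*w)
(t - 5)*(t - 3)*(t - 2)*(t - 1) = t^4 - 11*t^3 + 41*t^2 - 61*t + 30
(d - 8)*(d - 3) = d^2 - 11*d + 24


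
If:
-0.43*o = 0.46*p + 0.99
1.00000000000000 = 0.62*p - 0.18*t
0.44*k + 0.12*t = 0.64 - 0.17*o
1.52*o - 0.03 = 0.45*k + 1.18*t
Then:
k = 3.73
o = -2.56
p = 0.24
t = -4.74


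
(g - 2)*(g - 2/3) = g^2 - 8*g/3 + 4/3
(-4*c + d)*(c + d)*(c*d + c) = -4*c^3*d - 4*c^3 - 3*c^2*d^2 - 3*c^2*d + c*d^3 + c*d^2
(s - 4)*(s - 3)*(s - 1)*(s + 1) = s^4 - 7*s^3 + 11*s^2 + 7*s - 12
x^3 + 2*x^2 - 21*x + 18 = (x - 3)*(x - 1)*(x + 6)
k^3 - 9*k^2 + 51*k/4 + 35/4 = (k - 7)*(k - 5/2)*(k + 1/2)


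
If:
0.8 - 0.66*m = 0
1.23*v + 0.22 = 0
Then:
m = 1.21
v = -0.18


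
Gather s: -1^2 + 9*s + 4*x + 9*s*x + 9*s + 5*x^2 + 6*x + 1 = s*(9*x + 18) + 5*x^2 + 10*x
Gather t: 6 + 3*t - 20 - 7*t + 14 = -4*t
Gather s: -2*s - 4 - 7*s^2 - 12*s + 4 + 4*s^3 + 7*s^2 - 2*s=4*s^3 - 16*s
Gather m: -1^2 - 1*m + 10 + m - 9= 0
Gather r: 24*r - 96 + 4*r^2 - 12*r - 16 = 4*r^2 + 12*r - 112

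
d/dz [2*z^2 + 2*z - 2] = 4*z + 2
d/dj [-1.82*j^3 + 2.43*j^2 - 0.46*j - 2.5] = -5.46*j^2 + 4.86*j - 0.46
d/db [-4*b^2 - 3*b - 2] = -8*b - 3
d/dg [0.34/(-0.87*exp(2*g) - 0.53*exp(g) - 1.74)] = (0.5916*exp(g) + 0.1802)*exp(g)/(0.87*exp(2*g) + 0.53*exp(g) + 1.74)^2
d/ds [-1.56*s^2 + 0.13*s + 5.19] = 0.13 - 3.12*s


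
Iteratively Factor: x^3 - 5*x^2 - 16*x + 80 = (x - 4)*(x^2 - x - 20) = (x - 4)*(x + 4)*(x - 5)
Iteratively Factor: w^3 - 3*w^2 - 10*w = (w + 2)*(w^2 - 5*w) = w*(w + 2)*(w - 5)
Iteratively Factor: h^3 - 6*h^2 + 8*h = (h - 2)*(h^2 - 4*h) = h*(h - 2)*(h - 4)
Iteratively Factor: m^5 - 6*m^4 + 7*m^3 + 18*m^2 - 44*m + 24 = (m + 2)*(m^4 - 8*m^3 + 23*m^2 - 28*m + 12) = (m - 2)*(m + 2)*(m^3 - 6*m^2 + 11*m - 6) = (m - 3)*(m - 2)*(m + 2)*(m^2 - 3*m + 2) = (m - 3)*(m - 2)^2*(m + 2)*(m - 1)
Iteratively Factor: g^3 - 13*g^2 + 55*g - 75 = (g - 5)*(g^2 - 8*g + 15) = (g - 5)*(g - 3)*(g - 5)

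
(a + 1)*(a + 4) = a^2 + 5*a + 4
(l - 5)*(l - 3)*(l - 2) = l^3 - 10*l^2 + 31*l - 30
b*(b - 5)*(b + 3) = b^3 - 2*b^2 - 15*b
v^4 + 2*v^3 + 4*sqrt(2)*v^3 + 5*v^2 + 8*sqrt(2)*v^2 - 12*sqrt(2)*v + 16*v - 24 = (v - 1)*(v + 3)*(v + 2*sqrt(2))^2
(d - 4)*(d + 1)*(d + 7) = d^3 + 4*d^2 - 25*d - 28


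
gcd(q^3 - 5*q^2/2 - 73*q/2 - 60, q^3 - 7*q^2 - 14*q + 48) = q^2 - 5*q - 24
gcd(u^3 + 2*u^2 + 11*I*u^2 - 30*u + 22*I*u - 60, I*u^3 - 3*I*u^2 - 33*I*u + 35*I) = 1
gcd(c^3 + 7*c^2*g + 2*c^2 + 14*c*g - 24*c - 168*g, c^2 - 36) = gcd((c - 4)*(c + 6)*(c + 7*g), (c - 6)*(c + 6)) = c + 6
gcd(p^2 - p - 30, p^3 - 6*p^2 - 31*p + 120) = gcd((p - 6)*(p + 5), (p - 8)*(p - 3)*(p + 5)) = p + 5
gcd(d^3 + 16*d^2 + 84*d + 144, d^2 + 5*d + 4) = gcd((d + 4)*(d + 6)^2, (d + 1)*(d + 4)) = d + 4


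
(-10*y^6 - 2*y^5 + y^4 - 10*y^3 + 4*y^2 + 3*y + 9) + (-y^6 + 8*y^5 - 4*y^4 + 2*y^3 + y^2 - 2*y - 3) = -11*y^6 + 6*y^5 - 3*y^4 - 8*y^3 + 5*y^2 + y + 6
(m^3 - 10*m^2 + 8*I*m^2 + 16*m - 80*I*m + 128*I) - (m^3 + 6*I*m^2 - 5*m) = -10*m^2 + 2*I*m^2 + 21*m - 80*I*m + 128*I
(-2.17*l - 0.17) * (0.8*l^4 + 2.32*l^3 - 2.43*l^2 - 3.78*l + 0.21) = -1.736*l^5 - 5.1704*l^4 + 4.8787*l^3 + 8.6157*l^2 + 0.1869*l - 0.0357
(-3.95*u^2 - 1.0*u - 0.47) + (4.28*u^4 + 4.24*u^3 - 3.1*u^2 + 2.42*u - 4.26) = 4.28*u^4 + 4.24*u^3 - 7.05*u^2 + 1.42*u - 4.73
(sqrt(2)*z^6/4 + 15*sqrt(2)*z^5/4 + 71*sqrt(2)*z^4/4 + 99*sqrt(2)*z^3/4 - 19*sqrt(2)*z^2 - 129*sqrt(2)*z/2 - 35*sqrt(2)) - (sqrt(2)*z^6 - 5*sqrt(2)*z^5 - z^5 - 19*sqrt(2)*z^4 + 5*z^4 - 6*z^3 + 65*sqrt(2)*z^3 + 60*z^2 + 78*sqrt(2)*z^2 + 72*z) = -3*sqrt(2)*z^6/4 + z^5 + 35*sqrt(2)*z^5/4 - 5*z^4 + 147*sqrt(2)*z^4/4 - 161*sqrt(2)*z^3/4 + 6*z^3 - 97*sqrt(2)*z^2 - 60*z^2 - 129*sqrt(2)*z/2 - 72*z - 35*sqrt(2)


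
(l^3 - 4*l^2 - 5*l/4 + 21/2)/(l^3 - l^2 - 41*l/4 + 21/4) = (2*l^2 - l - 6)/(2*l^2 + 5*l - 3)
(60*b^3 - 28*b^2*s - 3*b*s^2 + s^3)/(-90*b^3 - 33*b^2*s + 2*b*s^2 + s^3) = (-2*b + s)/(3*b + s)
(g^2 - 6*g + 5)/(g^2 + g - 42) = (g^2 - 6*g + 5)/(g^2 + g - 42)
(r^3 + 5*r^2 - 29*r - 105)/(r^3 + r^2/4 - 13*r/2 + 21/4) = 4*(r^2 + 2*r - 35)/(4*r^2 - 11*r + 7)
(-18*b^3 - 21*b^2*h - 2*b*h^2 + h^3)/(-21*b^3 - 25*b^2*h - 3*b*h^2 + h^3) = (6*b - h)/(7*b - h)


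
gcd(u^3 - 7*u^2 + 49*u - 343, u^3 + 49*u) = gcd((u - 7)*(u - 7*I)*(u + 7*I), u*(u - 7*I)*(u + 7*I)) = u^2 + 49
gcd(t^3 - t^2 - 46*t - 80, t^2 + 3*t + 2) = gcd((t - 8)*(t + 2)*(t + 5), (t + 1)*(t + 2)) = t + 2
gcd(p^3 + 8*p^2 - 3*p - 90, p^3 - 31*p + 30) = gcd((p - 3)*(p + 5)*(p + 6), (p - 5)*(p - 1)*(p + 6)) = p + 6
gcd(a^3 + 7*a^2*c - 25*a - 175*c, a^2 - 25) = a^2 - 25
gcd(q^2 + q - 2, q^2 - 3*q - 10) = q + 2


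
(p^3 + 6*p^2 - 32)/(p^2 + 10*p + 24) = (p^2 + 2*p - 8)/(p + 6)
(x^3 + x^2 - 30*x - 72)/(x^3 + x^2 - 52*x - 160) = (x^2 - 3*x - 18)/(x^2 - 3*x - 40)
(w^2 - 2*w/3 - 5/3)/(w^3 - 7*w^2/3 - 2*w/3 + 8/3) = (3*w - 5)/(3*w^2 - 10*w + 8)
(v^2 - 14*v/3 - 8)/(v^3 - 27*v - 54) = (v + 4/3)/(v^2 + 6*v + 9)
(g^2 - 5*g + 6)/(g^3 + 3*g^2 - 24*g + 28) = (g - 3)/(g^2 + 5*g - 14)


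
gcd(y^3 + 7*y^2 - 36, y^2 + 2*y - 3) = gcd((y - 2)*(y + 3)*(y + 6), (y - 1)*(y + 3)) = y + 3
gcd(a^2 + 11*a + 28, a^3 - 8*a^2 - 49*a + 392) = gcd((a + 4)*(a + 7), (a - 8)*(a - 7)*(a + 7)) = a + 7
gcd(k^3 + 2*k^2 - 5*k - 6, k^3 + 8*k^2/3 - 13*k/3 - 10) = k^2 + k - 6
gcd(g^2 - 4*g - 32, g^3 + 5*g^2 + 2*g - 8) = g + 4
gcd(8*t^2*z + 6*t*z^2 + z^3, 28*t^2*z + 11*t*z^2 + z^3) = 4*t*z + z^2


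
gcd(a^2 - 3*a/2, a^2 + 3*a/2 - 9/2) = a - 3/2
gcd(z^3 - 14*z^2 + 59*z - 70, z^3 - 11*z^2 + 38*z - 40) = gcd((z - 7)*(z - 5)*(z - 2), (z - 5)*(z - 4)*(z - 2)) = z^2 - 7*z + 10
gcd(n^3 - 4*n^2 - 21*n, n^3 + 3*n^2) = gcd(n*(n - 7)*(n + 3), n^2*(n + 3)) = n^2 + 3*n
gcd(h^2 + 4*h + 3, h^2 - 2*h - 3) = h + 1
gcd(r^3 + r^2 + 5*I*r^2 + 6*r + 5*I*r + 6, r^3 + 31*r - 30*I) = r^2 + 5*I*r + 6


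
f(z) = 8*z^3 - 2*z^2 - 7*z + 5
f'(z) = 24*z^2 - 4*z - 7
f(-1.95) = -48.27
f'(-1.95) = 92.06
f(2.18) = 63.12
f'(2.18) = 98.34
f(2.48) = 97.36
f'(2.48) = 130.69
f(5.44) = 1195.65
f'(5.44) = 681.49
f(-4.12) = -559.59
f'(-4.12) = 416.87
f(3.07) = 196.14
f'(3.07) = 206.92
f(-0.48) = 7.01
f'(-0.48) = 0.45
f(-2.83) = -172.53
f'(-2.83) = 196.53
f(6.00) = 1619.00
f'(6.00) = 833.00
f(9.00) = 5612.00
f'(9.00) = 1901.00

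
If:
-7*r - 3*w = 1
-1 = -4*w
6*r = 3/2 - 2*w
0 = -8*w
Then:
No Solution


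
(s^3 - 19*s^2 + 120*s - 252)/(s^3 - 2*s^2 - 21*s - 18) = (s^2 - 13*s + 42)/(s^2 + 4*s + 3)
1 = 1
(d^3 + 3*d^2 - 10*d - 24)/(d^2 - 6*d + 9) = (d^2 + 6*d + 8)/(d - 3)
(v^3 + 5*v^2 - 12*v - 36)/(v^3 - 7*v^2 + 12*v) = (v^2 + 8*v + 12)/(v*(v - 4))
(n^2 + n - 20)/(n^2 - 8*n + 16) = (n + 5)/(n - 4)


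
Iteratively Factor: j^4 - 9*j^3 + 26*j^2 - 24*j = (j - 3)*(j^3 - 6*j^2 + 8*j) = (j - 3)*(j - 2)*(j^2 - 4*j) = (j - 4)*(j - 3)*(j - 2)*(j)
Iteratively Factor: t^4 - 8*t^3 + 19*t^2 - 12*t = (t - 1)*(t^3 - 7*t^2 + 12*t) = (t - 3)*(t - 1)*(t^2 - 4*t) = (t - 4)*(t - 3)*(t - 1)*(t)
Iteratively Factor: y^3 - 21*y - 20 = (y + 1)*(y^2 - y - 20) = (y - 5)*(y + 1)*(y + 4)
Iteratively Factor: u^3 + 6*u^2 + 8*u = (u + 4)*(u^2 + 2*u) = (u + 2)*(u + 4)*(u)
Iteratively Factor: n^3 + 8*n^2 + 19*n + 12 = (n + 1)*(n^2 + 7*n + 12) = (n + 1)*(n + 4)*(n + 3)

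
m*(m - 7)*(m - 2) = m^3 - 9*m^2 + 14*m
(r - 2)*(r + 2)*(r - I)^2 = r^4 - 2*I*r^3 - 5*r^2 + 8*I*r + 4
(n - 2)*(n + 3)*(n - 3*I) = n^3 + n^2 - 3*I*n^2 - 6*n - 3*I*n + 18*I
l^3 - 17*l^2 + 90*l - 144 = (l - 8)*(l - 6)*(l - 3)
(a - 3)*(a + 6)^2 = a^3 + 9*a^2 - 108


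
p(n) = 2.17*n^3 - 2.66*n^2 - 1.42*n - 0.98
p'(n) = 6.51*n^2 - 5.32*n - 1.42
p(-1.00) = -4.39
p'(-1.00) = 10.41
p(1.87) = 1.25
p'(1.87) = 11.40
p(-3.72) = -144.22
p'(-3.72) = 108.46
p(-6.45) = -684.77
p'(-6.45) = 303.73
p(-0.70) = -2.03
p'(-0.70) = 5.49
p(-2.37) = -41.44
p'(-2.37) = 47.75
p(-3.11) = -87.57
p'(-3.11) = 78.09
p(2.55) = 14.08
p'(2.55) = 27.35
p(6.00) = 363.46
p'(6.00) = 201.02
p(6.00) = 363.46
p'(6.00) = 201.02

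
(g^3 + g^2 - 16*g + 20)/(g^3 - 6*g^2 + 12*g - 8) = (g + 5)/(g - 2)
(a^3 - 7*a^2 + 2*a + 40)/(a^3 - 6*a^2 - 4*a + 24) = (a^2 - 9*a + 20)/(a^2 - 8*a + 12)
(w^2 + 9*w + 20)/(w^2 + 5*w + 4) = (w + 5)/(w + 1)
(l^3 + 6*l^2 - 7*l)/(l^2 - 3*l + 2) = l*(l + 7)/(l - 2)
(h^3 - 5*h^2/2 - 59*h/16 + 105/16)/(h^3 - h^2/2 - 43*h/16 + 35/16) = (h - 3)/(h - 1)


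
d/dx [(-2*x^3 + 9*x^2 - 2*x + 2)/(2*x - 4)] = (-4*x^3 + 21*x^2 - 36*x + 2)/(2*(x^2 - 4*x + 4))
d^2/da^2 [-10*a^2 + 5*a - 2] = -20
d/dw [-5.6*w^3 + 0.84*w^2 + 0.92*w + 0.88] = -16.8*w^2 + 1.68*w + 0.92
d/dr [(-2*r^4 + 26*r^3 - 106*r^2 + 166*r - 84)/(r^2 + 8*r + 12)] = 2*(-2*r^5 - 11*r^4 + 160*r^3 - 39*r^2 - 1188*r + 1332)/(r^4 + 16*r^3 + 88*r^2 + 192*r + 144)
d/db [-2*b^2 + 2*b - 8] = 2 - 4*b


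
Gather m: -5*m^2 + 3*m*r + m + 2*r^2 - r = -5*m^2 + m*(3*r + 1) + 2*r^2 - r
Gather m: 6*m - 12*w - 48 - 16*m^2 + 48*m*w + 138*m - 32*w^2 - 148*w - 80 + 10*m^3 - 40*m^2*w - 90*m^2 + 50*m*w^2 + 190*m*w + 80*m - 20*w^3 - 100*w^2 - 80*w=10*m^3 + m^2*(-40*w - 106) + m*(50*w^2 + 238*w + 224) - 20*w^3 - 132*w^2 - 240*w - 128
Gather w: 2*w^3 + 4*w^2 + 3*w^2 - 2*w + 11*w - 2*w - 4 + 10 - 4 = 2*w^3 + 7*w^2 + 7*w + 2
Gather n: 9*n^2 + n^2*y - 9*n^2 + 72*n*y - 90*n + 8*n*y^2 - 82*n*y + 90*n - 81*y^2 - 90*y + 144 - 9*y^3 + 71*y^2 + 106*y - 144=n^2*y + n*(8*y^2 - 10*y) - 9*y^3 - 10*y^2 + 16*y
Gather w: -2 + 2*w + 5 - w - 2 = w + 1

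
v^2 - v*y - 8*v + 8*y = (v - 8)*(v - y)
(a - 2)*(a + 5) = a^2 + 3*a - 10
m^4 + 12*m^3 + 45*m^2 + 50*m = m*(m + 2)*(m + 5)^2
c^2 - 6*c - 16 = (c - 8)*(c + 2)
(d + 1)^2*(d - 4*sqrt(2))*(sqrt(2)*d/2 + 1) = sqrt(2)*d^4/2 - 3*d^3 + sqrt(2)*d^3 - 6*d^2 - 7*sqrt(2)*d^2/2 - 8*sqrt(2)*d - 3*d - 4*sqrt(2)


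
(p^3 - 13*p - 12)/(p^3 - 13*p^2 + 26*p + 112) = (p^3 - 13*p - 12)/(p^3 - 13*p^2 + 26*p + 112)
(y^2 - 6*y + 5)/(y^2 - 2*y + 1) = (y - 5)/(y - 1)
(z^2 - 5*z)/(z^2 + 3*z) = (z - 5)/(z + 3)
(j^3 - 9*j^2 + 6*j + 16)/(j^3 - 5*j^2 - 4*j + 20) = (j^2 - 7*j - 8)/(j^2 - 3*j - 10)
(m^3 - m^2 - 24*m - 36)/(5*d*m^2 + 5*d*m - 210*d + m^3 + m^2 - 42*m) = (m^2 + 5*m + 6)/(5*d*m + 35*d + m^2 + 7*m)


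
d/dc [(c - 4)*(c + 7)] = 2*c + 3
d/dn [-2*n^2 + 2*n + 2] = 2 - 4*n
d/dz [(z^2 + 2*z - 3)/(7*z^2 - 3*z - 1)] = (-17*z^2 + 40*z - 11)/(49*z^4 - 42*z^3 - 5*z^2 + 6*z + 1)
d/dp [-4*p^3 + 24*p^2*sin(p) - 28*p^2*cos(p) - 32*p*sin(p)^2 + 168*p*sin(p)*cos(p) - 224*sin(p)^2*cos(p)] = 28*p^2*sin(p) + 24*p^2*cos(p) - 12*p^2 + 48*p*sin(p) - 32*p*sin(2*p) - 56*p*cos(p) + 168*p*cos(2*p) + 56*sin(p) + 84*sin(2*p) - 168*sin(3*p) + 16*cos(2*p) - 16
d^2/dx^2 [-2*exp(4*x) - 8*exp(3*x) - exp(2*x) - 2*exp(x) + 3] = (-32*exp(3*x) - 72*exp(2*x) - 4*exp(x) - 2)*exp(x)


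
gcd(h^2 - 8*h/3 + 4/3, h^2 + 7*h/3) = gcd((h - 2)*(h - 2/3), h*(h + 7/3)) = 1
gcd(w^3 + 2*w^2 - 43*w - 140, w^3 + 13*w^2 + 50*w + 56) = w + 4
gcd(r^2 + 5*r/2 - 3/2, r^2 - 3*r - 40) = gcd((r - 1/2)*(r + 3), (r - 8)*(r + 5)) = 1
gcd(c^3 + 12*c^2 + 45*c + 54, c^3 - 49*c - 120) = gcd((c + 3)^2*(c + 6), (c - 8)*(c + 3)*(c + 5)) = c + 3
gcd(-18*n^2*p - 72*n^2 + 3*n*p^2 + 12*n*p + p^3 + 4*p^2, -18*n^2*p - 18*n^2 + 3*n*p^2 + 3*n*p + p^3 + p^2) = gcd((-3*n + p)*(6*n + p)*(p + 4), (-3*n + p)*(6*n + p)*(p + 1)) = -18*n^2 + 3*n*p + p^2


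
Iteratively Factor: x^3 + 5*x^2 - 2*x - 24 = (x + 3)*(x^2 + 2*x - 8) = (x - 2)*(x + 3)*(x + 4)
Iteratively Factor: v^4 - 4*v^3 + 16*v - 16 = (v - 2)*(v^3 - 2*v^2 - 4*v + 8) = (v - 2)^2*(v^2 - 4) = (v - 2)^2*(v + 2)*(v - 2)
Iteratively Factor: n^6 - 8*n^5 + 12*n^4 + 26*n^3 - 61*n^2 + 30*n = (n)*(n^5 - 8*n^4 + 12*n^3 + 26*n^2 - 61*n + 30) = n*(n - 3)*(n^4 - 5*n^3 - 3*n^2 + 17*n - 10) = n*(n - 3)*(n - 1)*(n^3 - 4*n^2 - 7*n + 10) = n*(n - 5)*(n - 3)*(n - 1)*(n^2 + n - 2) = n*(n - 5)*(n - 3)*(n - 1)^2*(n + 2)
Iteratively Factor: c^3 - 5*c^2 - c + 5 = (c + 1)*(c^2 - 6*c + 5) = (c - 1)*(c + 1)*(c - 5)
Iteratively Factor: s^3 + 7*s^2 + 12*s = (s + 4)*(s^2 + 3*s) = s*(s + 4)*(s + 3)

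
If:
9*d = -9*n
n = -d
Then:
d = -n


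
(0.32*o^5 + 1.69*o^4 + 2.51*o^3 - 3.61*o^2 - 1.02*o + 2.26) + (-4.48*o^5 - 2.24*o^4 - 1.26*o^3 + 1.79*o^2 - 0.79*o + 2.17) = -4.16*o^5 - 0.55*o^4 + 1.25*o^3 - 1.82*o^2 - 1.81*o + 4.43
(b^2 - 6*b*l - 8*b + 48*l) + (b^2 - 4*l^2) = 2*b^2 - 6*b*l - 8*b - 4*l^2 + 48*l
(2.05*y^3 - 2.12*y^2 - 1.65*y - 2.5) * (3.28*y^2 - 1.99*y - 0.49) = 6.724*y^5 - 11.0331*y^4 - 2.1977*y^3 - 3.8777*y^2 + 5.7835*y + 1.225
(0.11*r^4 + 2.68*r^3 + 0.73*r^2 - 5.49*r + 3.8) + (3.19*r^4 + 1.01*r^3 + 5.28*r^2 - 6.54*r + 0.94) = 3.3*r^4 + 3.69*r^3 + 6.01*r^2 - 12.03*r + 4.74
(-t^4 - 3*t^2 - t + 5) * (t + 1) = -t^5 - t^4 - 3*t^3 - 4*t^2 + 4*t + 5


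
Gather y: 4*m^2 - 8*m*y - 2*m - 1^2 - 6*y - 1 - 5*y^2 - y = 4*m^2 - 2*m - 5*y^2 + y*(-8*m - 7) - 2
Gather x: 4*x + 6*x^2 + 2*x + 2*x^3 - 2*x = 2*x^3 + 6*x^2 + 4*x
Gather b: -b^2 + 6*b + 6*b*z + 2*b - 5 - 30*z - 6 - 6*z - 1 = -b^2 + b*(6*z + 8) - 36*z - 12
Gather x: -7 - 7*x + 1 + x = -6*x - 6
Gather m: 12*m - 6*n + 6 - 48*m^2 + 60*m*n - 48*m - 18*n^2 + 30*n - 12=-48*m^2 + m*(60*n - 36) - 18*n^2 + 24*n - 6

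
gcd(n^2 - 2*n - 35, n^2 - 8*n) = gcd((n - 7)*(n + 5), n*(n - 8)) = 1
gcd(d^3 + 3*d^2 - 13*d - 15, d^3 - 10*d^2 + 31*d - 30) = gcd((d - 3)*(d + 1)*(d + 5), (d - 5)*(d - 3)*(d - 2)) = d - 3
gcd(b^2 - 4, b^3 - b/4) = 1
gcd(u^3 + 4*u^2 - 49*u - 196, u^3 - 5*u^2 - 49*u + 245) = u^2 - 49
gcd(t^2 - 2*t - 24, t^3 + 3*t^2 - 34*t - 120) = t^2 - 2*t - 24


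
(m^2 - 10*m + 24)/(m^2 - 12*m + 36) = (m - 4)/(m - 6)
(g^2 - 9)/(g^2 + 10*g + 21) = (g - 3)/(g + 7)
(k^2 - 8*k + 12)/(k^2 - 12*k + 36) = (k - 2)/(k - 6)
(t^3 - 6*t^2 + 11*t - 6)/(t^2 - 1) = (t^2 - 5*t + 6)/(t + 1)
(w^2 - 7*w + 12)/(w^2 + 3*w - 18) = (w - 4)/(w + 6)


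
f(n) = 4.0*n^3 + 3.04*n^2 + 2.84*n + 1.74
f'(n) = 12.0*n^2 + 6.08*n + 2.84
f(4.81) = 530.87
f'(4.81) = 309.72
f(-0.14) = 1.39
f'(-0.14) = 2.22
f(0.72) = 6.85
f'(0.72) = 13.44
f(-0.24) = 1.18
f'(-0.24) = 2.07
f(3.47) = 215.33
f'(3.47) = 168.43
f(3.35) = 195.75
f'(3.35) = 157.88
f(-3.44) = -134.89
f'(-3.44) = 123.93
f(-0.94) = -1.57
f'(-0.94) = 7.73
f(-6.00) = -769.86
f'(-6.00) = 398.36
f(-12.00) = -6506.58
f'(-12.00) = 1657.88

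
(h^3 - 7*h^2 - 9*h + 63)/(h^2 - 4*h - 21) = h - 3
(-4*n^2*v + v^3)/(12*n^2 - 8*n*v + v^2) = v*(2*n + v)/(-6*n + v)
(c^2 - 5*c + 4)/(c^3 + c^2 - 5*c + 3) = (c - 4)/(c^2 + 2*c - 3)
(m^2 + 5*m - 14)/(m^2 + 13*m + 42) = (m - 2)/(m + 6)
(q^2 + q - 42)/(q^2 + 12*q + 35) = (q - 6)/(q + 5)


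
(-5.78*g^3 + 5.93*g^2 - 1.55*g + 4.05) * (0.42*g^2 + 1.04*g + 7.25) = -2.4276*g^5 - 3.5206*g^4 - 36.3888*g^3 + 43.0815*g^2 - 7.0255*g + 29.3625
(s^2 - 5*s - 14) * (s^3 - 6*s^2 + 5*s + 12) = s^5 - 11*s^4 + 21*s^3 + 71*s^2 - 130*s - 168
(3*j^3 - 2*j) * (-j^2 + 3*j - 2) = -3*j^5 + 9*j^4 - 4*j^3 - 6*j^2 + 4*j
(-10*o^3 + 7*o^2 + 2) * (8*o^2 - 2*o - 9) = -80*o^5 + 76*o^4 + 76*o^3 - 47*o^2 - 4*o - 18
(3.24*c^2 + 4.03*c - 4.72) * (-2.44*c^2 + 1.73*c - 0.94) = -7.9056*c^4 - 4.228*c^3 + 15.4431*c^2 - 11.9538*c + 4.4368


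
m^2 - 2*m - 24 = (m - 6)*(m + 4)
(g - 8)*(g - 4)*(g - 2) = g^3 - 14*g^2 + 56*g - 64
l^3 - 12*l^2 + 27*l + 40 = (l - 8)*(l - 5)*(l + 1)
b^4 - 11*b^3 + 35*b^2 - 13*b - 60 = (b - 5)*(b - 4)*(b - 3)*(b + 1)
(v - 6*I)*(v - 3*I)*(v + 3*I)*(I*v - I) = I*v^4 + 6*v^3 - I*v^3 - 6*v^2 + 9*I*v^2 + 54*v - 9*I*v - 54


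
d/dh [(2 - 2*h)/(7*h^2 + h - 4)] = 2*(-7*h^2 - h + (h - 1)*(14*h + 1) + 4)/(7*h^2 + h - 4)^2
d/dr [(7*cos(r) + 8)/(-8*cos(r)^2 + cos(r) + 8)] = (56*sin(r)^2 - 128*cos(r) - 104)*sin(r)/(8*sin(r)^2 + cos(r))^2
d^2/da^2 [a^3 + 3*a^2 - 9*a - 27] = 6*a + 6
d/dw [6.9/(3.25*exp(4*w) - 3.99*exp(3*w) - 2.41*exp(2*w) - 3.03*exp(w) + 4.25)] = (-89.7*exp(3*w) + 82.593*exp(2*w) + 33.258*exp(w) + 20.907)*exp(w)/(-3.25*exp(4*w) + 3.99*exp(3*w) + 2.41*exp(2*w) + 3.03*exp(w) - 4.25)^2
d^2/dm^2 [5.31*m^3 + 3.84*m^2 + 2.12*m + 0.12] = 31.86*m + 7.68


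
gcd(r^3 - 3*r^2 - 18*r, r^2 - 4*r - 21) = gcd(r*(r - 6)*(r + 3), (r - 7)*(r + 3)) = r + 3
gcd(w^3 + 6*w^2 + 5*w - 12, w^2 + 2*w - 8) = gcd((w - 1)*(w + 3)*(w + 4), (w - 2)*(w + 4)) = w + 4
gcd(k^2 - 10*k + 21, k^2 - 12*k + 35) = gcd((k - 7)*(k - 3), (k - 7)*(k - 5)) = k - 7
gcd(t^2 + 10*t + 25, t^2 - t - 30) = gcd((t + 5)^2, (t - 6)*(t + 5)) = t + 5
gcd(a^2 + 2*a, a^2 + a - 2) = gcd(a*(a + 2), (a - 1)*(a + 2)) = a + 2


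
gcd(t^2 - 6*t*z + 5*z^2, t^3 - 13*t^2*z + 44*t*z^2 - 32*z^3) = -t + z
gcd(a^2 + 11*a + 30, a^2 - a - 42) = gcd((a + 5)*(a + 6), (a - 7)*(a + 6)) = a + 6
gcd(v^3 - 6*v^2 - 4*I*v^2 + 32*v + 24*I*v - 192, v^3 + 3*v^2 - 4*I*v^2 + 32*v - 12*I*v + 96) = v^2 - 4*I*v + 32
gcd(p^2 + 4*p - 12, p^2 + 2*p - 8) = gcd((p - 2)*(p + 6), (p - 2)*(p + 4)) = p - 2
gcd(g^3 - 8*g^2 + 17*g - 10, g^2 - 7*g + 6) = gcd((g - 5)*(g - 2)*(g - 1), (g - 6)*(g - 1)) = g - 1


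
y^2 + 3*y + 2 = (y + 1)*(y + 2)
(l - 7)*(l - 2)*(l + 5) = l^3 - 4*l^2 - 31*l + 70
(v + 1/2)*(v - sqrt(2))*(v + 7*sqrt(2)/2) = v^3 + v^2/2 + 5*sqrt(2)*v^2/2 - 7*v + 5*sqrt(2)*v/4 - 7/2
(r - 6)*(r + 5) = r^2 - r - 30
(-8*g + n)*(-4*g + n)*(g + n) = 32*g^3 + 20*g^2*n - 11*g*n^2 + n^3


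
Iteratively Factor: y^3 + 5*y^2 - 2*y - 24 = (y + 4)*(y^2 + y - 6) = (y - 2)*(y + 4)*(y + 3)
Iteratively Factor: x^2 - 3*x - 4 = (x + 1)*(x - 4)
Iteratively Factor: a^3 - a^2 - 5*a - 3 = (a + 1)*(a^2 - 2*a - 3) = (a - 3)*(a + 1)*(a + 1)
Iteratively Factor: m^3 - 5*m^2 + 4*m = (m - 4)*(m^2 - m) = m*(m - 4)*(m - 1)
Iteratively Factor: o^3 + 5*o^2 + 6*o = (o)*(o^2 + 5*o + 6) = o*(o + 3)*(o + 2)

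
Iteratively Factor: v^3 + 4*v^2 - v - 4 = (v - 1)*(v^2 + 5*v + 4) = (v - 1)*(v + 1)*(v + 4)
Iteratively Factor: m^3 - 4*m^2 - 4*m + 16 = (m - 4)*(m^2 - 4) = (m - 4)*(m + 2)*(m - 2)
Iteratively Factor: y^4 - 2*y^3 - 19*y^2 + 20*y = (y - 5)*(y^3 + 3*y^2 - 4*y) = (y - 5)*(y - 1)*(y^2 + 4*y) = (y - 5)*(y - 1)*(y + 4)*(y)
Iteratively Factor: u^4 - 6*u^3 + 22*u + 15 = (u - 5)*(u^3 - u^2 - 5*u - 3) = (u - 5)*(u - 3)*(u^2 + 2*u + 1) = (u - 5)*(u - 3)*(u + 1)*(u + 1)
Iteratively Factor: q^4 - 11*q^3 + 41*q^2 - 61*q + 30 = (q - 1)*(q^3 - 10*q^2 + 31*q - 30) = (q - 2)*(q - 1)*(q^2 - 8*q + 15) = (q - 3)*(q - 2)*(q - 1)*(q - 5)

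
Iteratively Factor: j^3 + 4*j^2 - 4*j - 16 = (j + 4)*(j^2 - 4) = (j - 2)*(j + 4)*(j + 2)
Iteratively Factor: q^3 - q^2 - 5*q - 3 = (q - 3)*(q^2 + 2*q + 1) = (q - 3)*(q + 1)*(q + 1)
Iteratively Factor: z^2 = (z)*(z)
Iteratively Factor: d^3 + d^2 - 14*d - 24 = (d + 2)*(d^2 - d - 12) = (d - 4)*(d + 2)*(d + 3)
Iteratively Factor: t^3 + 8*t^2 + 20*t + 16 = (t + 4)*(t^2 + 4*t + 4) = (t + 2)*(t + 4)*(t + 2)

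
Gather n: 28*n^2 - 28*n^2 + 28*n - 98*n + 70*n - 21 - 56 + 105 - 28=0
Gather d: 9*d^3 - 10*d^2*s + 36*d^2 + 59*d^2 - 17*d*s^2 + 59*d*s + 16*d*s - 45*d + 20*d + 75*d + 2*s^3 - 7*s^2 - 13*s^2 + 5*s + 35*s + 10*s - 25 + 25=9*d^3 + d^2*(95 - 10*s) + d*(-17*s^2 + 75*s + 50) + 2*s^3 - 20*s^2 + 50*s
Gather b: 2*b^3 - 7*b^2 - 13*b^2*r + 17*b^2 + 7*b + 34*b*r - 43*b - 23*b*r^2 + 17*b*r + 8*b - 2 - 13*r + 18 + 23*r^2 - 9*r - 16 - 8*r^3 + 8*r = 2*b^3 + b^2*(10 - 13*r) + b*(-23*r^2 + 51*r - 28) - 8*r^3 + 23*r^2 - 14*r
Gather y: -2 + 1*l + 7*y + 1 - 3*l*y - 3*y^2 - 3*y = l - 3*y^2 + y*(4 - 3*l) - 1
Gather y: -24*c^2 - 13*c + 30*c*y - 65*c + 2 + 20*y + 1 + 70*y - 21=-24*c^2 - 78*c + y*(30*c + 90) - 18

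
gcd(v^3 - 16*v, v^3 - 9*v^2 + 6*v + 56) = v - 4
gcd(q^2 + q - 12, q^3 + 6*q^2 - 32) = q + 4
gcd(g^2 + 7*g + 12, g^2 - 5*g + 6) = 1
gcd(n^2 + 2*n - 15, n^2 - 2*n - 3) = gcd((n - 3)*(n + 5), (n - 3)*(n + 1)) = n - 3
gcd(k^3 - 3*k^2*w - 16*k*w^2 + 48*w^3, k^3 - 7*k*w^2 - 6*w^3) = -k + 3*w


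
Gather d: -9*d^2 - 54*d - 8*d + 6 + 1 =-9*d^2 - 62*d + 7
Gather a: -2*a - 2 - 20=-2*a - 22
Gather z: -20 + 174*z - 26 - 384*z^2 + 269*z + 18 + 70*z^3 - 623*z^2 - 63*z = 70*z^3 - 1007*z^2 + 380*z - 28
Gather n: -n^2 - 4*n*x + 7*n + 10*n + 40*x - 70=-n^2 + n*(17 - 4*x) + 40*x - 70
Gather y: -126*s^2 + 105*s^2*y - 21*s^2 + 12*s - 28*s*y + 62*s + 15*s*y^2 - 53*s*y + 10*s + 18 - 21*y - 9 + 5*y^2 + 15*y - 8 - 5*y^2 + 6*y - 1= -147*s^2 + 15*s*y^2 + 84*s + y*(105*s^2 - 81*s)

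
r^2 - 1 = (r - 1)*(r + 1)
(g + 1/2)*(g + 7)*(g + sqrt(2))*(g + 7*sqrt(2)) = g^4 + 15*g^3/2 + 8*sqrt(2)*g^3 + 35*g^2/2 + 60*sqrt(2)*g^2 + 28*sqrt(2)*g + 105*g + 49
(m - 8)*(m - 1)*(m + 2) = m^3 - 7*m^2 - 10*m + 16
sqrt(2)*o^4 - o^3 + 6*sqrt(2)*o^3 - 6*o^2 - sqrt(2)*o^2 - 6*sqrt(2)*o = o*(o + 6)*(o - sqrt(2))*(sqrt(2)*o + 1)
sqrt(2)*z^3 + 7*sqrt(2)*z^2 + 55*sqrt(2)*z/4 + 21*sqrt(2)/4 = (z + 3)*(z + 7/2)*(sqrt(2)*z + sqrt(2)/2)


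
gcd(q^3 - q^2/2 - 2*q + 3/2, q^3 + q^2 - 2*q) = q - 1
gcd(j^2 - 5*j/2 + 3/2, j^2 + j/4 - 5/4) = j - 1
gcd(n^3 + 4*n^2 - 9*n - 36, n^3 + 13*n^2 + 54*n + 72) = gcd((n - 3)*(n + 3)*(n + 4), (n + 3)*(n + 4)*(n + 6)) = n^2 + 7*n + 12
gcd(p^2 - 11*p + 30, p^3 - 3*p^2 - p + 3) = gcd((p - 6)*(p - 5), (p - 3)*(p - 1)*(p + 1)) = 1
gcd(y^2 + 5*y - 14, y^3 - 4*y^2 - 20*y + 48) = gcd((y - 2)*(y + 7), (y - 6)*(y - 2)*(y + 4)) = y - 2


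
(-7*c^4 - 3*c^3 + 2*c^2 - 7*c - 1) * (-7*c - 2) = 49*c^5 + 35*c^4 - 8*c^3 + 45*c^2 + 21*c + 2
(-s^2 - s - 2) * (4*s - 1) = -4*s^3 - 3*s^2 - 7*s + 2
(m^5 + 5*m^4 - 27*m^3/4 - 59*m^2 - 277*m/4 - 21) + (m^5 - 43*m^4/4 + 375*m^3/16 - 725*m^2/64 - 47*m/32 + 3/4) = 2*m^5 - 23*m^4/4 + 267*m^3/16 - 4501*m^2/64 - 2263*m/32 - 81/4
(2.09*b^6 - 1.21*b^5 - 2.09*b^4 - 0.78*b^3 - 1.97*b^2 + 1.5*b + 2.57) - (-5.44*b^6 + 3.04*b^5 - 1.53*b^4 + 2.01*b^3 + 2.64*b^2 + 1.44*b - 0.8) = 7.53*b^6 - 4.25*b^5 - 0.56*b^4 - 2.79*b^3 - 4.61*b^2 + 0.0600000000000001*b + 3.37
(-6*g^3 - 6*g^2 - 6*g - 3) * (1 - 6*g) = 36*g^4 + 30*g^3 + 30*g^2 + 12*g - 3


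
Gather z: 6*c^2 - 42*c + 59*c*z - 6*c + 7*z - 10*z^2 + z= 6*c^2 - 48*c - 10*z^2 + z*(59*c + 8)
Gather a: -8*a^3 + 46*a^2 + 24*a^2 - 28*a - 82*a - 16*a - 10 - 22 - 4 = -8*a^3 + 70*a^2 - 126*a - 36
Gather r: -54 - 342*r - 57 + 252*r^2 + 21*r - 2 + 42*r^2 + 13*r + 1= 294*r^2 - 308*r - 112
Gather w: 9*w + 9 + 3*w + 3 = 12*w + 12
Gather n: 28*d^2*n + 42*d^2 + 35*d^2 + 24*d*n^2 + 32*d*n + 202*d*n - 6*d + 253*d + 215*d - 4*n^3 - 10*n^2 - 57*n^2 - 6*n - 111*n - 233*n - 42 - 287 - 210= 77*d^2 + 462*d - 4*n^3 + n^2*(24*d - 67) + n*(28*d^2 + 234*d - 350) - 539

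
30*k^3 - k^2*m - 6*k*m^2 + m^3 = (-5*k + m)*(-3*k + m)*(2*k + m)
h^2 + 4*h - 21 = (h - 3)*(h + 7)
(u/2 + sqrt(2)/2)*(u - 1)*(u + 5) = u^3/2 + sqrt(2)*u^2/2 + 2*u^2 - 5*u/2 + 2*sqrt(2)*u - 5*sqrt(2)/2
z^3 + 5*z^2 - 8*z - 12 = (z - 2)*(z + 1)*(z + 6)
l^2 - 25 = (l - 5)*(l + 5)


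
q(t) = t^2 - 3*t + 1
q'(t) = 2*t - 3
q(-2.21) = 12.51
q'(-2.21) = -7.42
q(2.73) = 0.26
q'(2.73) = 2.46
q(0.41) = -0.06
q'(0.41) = -2.18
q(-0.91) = 4.56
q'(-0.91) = -4.82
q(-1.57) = 8.17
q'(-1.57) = -6.14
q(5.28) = 13.04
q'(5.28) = 7.56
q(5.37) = 13.73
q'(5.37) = 7.74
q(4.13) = 5.67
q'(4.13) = 5.26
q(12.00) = 109.00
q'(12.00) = 21.00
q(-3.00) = 19.00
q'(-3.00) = -9.00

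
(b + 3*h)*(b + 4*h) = b^2 + 7*b*h + 12*h^2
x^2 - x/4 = x*(x - 1/4)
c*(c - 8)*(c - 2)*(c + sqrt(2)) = c^4 - 10*c^3 + sqrt(2)*c^3 - 10*sqrt(2)*c^2 + 16*c^2 + 16*sqrt(2)*c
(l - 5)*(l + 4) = l^2 - l - 20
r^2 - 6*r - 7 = (r - 7)*(r + 1)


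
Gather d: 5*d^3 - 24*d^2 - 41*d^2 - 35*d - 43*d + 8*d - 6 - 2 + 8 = 5*d^3 - 65*d^2 - 70*d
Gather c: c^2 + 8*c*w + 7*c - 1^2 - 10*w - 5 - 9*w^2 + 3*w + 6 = c^2 + c*(8*w + 7) - 9*w^2 - 7*w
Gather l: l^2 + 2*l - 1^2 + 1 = l^2 + 2*l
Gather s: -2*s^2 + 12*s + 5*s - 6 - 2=-2*s^2 + 17*s - 8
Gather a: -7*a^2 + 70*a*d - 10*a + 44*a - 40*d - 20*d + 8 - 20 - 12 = -7*a^2 + a*(70*d + 34) - 60*d - 24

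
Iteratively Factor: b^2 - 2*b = (b)*(b - 2)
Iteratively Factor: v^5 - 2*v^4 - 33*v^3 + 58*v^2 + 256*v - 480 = (v - 3)*(v^4 + v^3 - 30*v^2 - 32*v + 160) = (v - 3)*(v + 4)*(v^3 - 3*v^2 - 18*v + 40) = (v - 5)*(v - 3)*(v + 4)*(v^2 + 2*v - 8) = (v - 5)*(v - 3)*(v - 2)*(v + 4)*(v + 4)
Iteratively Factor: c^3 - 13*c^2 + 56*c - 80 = (c - 4)*(c^2 - 9*c + 20) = (c - 5)*(c - 4)*(c - 4)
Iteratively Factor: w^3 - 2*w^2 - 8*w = (w)*(w^2 - 2*w - 8) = w*(w + 2)*(w - 4)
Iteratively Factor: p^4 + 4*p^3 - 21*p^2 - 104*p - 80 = (p + 4)*(p^3 - 21*p - 20) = (p + 1)*(p + 4)*(p^2 - p - 20) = (p + 1)*(p + 4)^2*(p - 5)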